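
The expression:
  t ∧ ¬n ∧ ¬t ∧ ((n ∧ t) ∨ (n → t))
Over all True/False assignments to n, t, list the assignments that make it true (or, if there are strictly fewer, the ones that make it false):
is never true.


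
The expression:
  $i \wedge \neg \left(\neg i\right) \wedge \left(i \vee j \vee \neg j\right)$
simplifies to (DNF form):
$i$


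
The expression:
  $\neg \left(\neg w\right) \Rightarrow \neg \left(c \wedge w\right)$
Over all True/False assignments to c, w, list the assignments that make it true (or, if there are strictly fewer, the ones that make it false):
is false only for:
  c=True, w=True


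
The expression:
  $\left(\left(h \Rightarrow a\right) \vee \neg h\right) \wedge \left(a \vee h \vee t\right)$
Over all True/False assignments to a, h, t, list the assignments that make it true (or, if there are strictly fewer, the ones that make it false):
is false only for:
  a=False, h=False, t=False;
  a=False, h=True, t=False;
  a=False, h=True, t=True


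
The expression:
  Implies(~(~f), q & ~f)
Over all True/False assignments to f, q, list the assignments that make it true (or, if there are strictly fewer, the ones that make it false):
is true only for:
  f=False, q=False;
  f=False, q=True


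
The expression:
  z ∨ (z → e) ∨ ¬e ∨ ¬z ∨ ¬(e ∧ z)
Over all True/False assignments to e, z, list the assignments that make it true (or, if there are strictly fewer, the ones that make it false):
is always true.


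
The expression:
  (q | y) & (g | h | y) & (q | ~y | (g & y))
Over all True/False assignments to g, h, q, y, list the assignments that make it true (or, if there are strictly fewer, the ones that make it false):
is false only for:
  g=False, h=False, q=False, y=False;
  g=False, h=False, q=False, y=True;
  g=False, h=False, q=True, y=False;
  g=False, h=True, q=False, y=False;
  g=False, h=True, q=False, y=True;
  g=True, h=False, q=False, y=False;
  g=True, h=True, q=False, y=False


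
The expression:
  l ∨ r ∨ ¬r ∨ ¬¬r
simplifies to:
True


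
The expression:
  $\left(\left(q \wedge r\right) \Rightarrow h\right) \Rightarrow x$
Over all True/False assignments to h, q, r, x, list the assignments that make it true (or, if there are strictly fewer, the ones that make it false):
is false only for:
  h=False, q=False, r=False, x=False;
  h=False, q=False, r=True, x=False;
  h=False, q=True, r=False, x=False;
  h=True, q=False, r=False, x=False;
  h=True, q=False, r=True, x=False;
  h=True, q=True, r=False, x=False;
  h=True, q=True, r=True, x=False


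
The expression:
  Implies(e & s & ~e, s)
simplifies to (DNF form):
True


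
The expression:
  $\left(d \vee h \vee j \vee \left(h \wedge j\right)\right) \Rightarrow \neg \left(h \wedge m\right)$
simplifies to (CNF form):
$\neg h \vee \neg m$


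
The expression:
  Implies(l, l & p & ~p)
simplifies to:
~l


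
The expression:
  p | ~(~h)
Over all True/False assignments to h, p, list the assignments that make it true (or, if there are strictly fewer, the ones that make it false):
is false only for:
  h=False, p=False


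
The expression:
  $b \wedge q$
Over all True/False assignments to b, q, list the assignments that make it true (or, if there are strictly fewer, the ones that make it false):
is true only for:
  b=True, q=True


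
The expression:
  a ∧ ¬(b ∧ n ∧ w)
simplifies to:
a ∧ (¬b ∨ ¬n ∨ ¬w)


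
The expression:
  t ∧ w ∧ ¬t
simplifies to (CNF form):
False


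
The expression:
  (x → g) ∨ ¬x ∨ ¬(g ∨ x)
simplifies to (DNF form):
g ∨ ¬x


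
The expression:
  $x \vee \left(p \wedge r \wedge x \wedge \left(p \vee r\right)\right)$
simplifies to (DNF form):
$x$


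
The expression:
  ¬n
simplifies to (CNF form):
¬n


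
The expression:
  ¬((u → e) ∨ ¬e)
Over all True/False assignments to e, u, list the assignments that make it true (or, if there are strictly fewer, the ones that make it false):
is never true.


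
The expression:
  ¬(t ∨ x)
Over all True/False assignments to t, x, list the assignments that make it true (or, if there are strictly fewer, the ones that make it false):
is true only for:
  t=False, x=False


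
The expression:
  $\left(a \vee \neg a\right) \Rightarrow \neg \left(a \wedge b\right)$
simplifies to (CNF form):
$\neg a \vee \neg b$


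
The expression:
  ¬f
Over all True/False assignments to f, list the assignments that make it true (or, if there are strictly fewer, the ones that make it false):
is true only for:
  f=False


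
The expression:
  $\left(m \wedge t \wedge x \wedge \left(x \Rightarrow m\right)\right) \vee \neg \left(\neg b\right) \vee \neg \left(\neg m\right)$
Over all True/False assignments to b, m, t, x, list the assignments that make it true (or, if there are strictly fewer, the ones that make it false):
is false only for:
  b=False, m=False, t=False, x=False;
  b=False, m=False, t=False, x=True;
  b=False, m=False, t=True, x=False;
  b=False, m=False, t=True, x=True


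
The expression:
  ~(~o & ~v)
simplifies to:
o | v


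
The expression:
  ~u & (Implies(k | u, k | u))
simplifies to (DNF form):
~u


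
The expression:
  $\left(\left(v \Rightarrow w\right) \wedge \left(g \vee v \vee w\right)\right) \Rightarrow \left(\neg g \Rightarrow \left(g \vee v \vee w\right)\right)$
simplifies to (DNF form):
$\text{True}$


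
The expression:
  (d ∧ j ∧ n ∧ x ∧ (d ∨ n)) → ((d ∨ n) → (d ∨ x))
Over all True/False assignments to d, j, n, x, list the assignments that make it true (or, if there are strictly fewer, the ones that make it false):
is always true.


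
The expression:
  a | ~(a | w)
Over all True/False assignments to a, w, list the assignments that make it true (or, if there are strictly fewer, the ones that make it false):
is false only for:
  a=False, w=True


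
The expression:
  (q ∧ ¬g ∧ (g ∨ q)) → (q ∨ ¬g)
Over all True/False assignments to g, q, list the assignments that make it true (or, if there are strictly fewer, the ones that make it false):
is always true.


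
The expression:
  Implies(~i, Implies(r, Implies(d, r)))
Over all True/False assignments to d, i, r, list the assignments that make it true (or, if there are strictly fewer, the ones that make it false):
is always true.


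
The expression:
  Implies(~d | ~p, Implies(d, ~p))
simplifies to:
True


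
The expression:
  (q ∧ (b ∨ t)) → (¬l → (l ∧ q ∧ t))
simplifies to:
l ∨ (¬b ∧ ¬t) ∨ ¬q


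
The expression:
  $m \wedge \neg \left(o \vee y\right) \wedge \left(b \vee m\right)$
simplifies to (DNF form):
$m \wedge \neg o \wedge \neg y$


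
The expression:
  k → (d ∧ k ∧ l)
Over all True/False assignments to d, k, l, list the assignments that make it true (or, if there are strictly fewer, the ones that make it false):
is false only for:
  d=False, k=True, l=False;
  d=False, k=True, l=True;
  d=True, k=True, l=False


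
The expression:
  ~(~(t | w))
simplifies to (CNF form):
t | w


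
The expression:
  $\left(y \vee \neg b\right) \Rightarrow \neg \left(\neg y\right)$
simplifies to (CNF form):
$b \vee y$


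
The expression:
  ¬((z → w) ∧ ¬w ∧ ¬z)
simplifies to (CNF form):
w ∨ z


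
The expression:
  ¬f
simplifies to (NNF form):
¬f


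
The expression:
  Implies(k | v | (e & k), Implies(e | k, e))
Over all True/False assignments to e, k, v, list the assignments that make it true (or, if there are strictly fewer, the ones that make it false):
is false only for:
  e=False, k=True, v=False;
  e=False, k=True, v=True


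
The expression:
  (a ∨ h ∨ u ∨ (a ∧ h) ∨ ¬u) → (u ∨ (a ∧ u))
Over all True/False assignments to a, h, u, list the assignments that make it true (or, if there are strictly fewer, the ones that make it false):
is true only for:
  a=False, h=False, u=True;
  a=False, h=True, u=True;
  a=True, h=False, u=True;
  a=True, h=True, u=True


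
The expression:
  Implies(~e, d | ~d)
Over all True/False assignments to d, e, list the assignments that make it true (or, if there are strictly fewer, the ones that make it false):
is always true.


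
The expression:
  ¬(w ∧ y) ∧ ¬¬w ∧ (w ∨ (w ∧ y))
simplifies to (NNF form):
w ∧ ¬y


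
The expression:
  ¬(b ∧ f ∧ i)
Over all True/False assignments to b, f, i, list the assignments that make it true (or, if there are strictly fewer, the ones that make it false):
is false only for:
  b=True, f=True, i=True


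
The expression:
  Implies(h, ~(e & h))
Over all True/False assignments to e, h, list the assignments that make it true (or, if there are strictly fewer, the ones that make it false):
is false only for:
  e=True, h=True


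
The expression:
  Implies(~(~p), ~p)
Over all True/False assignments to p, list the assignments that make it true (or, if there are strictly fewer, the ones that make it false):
is true only for:
  p=False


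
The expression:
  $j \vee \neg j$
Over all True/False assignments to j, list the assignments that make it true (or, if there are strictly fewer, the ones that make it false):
is always true.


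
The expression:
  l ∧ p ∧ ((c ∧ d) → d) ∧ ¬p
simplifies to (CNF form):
False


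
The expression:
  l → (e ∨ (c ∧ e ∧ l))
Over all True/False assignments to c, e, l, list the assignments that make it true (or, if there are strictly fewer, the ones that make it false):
is false only for:
  c=False, e=False, l=True;
  c=True, e=False, l=True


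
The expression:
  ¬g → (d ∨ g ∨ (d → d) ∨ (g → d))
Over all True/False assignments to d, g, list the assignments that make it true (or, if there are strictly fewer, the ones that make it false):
is always true.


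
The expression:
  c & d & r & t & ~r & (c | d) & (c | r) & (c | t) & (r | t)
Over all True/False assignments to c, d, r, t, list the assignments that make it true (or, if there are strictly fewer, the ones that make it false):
is never true.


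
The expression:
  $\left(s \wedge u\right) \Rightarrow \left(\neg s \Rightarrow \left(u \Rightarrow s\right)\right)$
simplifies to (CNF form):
$\text{True}$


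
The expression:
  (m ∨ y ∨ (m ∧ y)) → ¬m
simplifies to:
¬m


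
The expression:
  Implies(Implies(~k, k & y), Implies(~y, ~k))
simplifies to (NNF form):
y | ~k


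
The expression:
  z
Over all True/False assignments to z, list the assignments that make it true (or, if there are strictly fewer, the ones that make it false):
is true only for:
  z=True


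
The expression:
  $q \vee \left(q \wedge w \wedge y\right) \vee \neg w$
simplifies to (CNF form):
$q \vee \neg w$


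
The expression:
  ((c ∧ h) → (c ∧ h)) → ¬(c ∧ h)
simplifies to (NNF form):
¬c ∨ ¬h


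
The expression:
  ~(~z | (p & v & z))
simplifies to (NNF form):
z & (~p | ~v)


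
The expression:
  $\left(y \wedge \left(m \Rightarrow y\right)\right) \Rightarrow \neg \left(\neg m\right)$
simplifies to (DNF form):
$m \vee \neg y$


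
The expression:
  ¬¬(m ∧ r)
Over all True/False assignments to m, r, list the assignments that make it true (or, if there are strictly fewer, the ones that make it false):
is true only for:
  m=True, r=True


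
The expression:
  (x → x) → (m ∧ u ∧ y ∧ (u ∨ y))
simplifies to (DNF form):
m ∧ u ∧ y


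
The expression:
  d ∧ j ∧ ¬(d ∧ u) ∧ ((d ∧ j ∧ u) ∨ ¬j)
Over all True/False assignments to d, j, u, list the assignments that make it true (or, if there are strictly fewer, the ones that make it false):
is never true.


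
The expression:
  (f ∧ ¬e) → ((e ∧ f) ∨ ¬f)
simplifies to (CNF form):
e ∨ ¬f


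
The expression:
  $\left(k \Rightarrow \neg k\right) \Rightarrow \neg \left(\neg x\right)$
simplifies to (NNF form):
$k \vee x$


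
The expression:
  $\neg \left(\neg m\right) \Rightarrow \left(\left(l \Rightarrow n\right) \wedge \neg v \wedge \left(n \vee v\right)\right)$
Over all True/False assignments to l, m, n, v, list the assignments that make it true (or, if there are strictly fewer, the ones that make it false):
is false only for:
  l=False, m=True, n=False, v=False;
  l=False, m=True, n=False, v=True;
  l=False, m=True, n=True, v=True;
  l=True, m=True, n=False, v=False;
  l=True, m=True, n=False, v=True;
  l=True, m=True, n=True, v=True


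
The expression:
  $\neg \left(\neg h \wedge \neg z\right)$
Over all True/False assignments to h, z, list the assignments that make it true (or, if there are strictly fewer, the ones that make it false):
is false only for:
  h=False, z=False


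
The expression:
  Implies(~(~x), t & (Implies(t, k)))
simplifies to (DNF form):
~x | (k & t)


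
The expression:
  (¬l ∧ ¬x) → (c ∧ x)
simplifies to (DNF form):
l ∨ x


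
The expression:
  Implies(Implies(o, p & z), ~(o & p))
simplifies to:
~o | ~p | ~z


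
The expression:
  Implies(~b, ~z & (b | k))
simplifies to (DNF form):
b | (k & ~z)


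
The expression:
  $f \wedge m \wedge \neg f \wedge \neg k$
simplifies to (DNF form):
$\text{False}$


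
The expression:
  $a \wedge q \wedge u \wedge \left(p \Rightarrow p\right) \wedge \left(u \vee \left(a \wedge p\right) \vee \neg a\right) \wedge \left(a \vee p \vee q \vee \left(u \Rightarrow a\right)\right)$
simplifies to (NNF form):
$a \wedge q \wedge u$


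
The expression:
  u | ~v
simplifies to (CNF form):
u | ~v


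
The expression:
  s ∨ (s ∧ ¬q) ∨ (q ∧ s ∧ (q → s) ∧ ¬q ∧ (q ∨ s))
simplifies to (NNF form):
s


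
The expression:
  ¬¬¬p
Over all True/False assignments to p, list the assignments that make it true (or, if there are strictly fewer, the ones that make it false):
is true only for:
  p=False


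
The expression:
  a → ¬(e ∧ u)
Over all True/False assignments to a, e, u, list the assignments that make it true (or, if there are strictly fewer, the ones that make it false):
is false only for:
  a=True, e=True, u=True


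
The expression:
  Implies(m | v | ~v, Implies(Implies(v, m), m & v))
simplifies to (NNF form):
v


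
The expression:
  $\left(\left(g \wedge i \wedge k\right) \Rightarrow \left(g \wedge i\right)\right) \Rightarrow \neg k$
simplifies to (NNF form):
$\neg k$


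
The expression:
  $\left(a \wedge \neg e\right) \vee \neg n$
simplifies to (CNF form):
$\left(a \vee \neg n\right) \wedge \left(\neg e \vee \neg n\right)$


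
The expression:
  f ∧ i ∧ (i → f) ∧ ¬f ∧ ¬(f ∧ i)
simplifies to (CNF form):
False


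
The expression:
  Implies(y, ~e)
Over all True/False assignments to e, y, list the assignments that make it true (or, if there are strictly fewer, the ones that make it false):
is false only for:
  e=True, y=True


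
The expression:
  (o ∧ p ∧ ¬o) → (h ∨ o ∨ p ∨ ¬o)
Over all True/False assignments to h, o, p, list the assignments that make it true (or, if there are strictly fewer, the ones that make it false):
is always true.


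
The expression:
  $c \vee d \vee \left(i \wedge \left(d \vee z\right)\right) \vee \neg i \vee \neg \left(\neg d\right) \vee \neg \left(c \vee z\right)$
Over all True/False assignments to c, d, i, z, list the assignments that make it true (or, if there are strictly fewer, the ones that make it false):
is always true.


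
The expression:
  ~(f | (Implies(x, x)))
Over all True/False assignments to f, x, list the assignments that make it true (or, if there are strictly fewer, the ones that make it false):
is never true.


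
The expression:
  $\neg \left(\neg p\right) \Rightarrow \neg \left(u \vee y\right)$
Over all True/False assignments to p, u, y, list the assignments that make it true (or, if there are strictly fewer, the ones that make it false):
is false only for:
  p=True, u=False, y=True;
  p=True, u=True, y=False;
  p=True, u=True, y=True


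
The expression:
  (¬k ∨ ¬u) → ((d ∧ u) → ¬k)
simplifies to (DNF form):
True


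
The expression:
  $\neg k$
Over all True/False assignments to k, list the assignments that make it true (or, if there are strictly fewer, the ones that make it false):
is true only for:
  k=False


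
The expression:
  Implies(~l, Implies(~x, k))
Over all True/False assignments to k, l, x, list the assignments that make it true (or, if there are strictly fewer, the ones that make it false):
is false only for:
  k=False, l=False, x=False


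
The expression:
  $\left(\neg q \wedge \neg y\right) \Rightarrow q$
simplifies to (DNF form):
$q \vee y$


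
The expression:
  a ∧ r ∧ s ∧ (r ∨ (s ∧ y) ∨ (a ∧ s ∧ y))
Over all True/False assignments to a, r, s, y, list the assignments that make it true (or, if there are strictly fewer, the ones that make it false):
is true only for:
  a=True, r=True, s=True, y=False;
  a=True, r=True, s=True, y=True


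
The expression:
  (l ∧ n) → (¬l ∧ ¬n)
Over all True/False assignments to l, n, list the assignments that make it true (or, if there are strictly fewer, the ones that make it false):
is false only for:
  l=True, n=True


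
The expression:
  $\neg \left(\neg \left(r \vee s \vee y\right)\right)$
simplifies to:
$r \vee s \vee y$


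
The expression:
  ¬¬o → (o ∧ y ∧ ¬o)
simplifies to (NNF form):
¬o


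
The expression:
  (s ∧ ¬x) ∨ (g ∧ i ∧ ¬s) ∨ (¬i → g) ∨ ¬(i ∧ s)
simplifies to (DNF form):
True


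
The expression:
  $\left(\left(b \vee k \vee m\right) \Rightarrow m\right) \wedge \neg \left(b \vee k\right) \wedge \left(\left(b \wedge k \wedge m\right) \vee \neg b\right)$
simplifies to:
$\neg b \wedge \neg k$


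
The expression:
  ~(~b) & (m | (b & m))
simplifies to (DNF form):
b & m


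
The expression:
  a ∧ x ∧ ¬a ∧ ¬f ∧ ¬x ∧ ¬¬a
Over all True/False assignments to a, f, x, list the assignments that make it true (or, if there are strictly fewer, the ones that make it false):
is never true.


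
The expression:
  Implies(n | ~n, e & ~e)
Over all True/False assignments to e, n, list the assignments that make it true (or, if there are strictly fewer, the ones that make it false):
is never true.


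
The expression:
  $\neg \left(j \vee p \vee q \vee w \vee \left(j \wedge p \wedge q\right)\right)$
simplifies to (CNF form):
$\neg j \wedge \neg p \wedge \neg q \wedge \neg w$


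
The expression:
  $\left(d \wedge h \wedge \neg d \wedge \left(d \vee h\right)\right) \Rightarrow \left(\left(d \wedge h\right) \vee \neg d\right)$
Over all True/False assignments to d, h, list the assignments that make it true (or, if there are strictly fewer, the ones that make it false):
is always true.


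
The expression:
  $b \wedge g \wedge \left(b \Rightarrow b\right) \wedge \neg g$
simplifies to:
$\text{False}$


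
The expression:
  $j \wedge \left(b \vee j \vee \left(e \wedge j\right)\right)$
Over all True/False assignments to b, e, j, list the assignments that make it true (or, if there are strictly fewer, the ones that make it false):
is true only for:
  b=False, e=False, j=True;
  b=False, e=True, j=True;
  b=True, e=False, j=True;
  b=True, e=True, j=True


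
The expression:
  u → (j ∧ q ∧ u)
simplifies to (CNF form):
(j ∨ ¬u) ∧ (q ∨ ¬u)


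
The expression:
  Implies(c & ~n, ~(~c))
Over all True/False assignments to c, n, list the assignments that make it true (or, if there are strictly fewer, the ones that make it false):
is always true.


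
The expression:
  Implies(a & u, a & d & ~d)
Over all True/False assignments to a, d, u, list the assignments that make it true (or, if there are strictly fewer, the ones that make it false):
is false only for:
  a=True, d=False, u=True;
  a=True, d=True, u=True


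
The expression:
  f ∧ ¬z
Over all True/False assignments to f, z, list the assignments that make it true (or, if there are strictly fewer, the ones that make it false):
is true only for:
  f=True, z=False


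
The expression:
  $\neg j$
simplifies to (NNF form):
$\neg j$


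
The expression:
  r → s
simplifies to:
s ∨ ¬r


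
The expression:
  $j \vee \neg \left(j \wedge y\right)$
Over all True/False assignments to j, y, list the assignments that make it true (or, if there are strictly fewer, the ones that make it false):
is always true.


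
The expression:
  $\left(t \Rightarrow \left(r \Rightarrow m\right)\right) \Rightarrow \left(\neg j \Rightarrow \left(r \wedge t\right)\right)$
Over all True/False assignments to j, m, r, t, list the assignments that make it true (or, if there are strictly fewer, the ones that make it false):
is false only for:
  j=False, m=False, r=False, t=False;
  j=False, m=False, r=False, t=True;
  j=False, m=False, r=True, t=False;
  j=False, m=True, r=False, t=False;
  j=False, m=True, r=False, t=True;
  j=False, m=True, r=True, t=False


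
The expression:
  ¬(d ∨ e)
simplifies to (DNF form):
¬d ∧ ¬e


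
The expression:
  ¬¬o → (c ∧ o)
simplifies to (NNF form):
c ∨ ¬o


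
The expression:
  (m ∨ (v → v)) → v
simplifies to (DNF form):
v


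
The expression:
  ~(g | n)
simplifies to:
~g & ~n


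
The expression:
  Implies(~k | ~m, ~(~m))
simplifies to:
m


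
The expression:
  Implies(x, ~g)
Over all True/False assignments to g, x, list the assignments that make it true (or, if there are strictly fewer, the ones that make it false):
is false only for:
  g=True, x=True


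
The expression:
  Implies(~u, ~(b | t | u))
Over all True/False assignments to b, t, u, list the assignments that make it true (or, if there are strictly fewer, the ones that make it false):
is false only for:
  b=False, t=True, u=False;
  b=True, t=False, u=False;
  b=True, t=True, u=False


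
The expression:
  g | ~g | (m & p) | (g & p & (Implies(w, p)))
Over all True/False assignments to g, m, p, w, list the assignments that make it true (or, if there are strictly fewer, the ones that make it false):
is always true.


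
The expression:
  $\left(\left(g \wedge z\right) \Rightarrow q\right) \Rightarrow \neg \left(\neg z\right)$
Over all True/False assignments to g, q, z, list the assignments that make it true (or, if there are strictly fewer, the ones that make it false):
is true only for:
  g=False, q=False, z=True;
  g=False, q=True, z=True;
  g=True, q=False, z=True;
  g=True, q=True, z=True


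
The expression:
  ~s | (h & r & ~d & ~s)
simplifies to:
~s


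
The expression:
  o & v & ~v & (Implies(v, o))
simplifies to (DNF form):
False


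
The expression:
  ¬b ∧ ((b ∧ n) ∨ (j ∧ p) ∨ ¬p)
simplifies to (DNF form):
(j ∧ ¬b) ∨ (¬b ∧ ¬p)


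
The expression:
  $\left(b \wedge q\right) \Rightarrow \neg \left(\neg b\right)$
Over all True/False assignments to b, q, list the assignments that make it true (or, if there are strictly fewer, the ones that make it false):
is always true.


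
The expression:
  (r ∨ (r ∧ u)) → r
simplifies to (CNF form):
True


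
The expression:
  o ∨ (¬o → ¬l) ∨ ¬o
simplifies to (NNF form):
True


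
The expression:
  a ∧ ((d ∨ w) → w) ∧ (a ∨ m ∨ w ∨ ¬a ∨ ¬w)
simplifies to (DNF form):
(a ∧ w) ∨ (a ∧ ¬d)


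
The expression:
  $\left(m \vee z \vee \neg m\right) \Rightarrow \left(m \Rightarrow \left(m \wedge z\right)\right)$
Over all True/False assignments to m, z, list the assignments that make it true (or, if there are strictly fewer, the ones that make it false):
is false only for:
  m=True, z=False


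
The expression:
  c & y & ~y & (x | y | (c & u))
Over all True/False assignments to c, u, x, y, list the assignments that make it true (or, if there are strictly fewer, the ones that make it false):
is never true.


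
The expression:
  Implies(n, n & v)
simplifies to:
v | ~n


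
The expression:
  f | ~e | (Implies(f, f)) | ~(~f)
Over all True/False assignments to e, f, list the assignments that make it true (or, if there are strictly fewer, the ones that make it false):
is always true.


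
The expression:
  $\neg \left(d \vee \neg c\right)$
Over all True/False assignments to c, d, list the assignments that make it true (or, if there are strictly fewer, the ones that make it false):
is true only for:
  c=True, d=False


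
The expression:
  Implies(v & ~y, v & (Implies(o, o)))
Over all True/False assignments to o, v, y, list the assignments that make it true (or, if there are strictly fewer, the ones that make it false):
is always true.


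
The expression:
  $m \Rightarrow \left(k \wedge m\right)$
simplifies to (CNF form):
$k \vee \neg m$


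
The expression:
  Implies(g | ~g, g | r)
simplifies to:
g | r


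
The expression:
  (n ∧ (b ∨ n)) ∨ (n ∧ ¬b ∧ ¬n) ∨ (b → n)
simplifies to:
n ∨ ¬b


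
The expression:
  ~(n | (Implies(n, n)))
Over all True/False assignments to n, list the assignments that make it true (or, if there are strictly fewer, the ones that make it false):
is never true.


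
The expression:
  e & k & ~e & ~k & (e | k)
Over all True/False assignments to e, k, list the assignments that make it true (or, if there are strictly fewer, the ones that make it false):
is never true.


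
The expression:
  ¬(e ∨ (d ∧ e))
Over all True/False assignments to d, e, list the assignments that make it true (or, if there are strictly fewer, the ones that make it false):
is true only for:
  d=False, e=False;
  d=True, e=False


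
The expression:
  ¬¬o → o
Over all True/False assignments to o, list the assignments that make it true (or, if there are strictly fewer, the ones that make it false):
is always true.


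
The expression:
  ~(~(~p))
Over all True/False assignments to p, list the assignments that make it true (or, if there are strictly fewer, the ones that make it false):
is true only for:
  p=False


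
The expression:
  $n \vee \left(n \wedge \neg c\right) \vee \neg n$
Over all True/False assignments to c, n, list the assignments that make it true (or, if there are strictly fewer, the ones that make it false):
is always true.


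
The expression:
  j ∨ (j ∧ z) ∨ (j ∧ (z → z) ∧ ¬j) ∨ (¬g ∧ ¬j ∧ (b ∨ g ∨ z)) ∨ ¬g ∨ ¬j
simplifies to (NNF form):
True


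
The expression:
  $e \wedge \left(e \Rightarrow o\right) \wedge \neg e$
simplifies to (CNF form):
$\text{False}$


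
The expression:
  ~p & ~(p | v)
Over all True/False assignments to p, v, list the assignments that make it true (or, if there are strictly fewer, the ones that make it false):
is true only for:
  p=False, v=False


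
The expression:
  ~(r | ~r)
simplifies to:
False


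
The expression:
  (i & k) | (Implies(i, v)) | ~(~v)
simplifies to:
k | v | ~i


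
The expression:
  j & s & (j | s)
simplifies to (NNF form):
j & s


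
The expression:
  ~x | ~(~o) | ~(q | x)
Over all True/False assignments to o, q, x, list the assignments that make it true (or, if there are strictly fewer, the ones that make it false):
is false only for:
  o=False, q=False, x=True;
  o=False, q=True, x=True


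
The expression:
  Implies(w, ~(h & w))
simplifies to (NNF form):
~h | ~w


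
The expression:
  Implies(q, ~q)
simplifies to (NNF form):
~q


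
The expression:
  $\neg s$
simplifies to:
$\neg s$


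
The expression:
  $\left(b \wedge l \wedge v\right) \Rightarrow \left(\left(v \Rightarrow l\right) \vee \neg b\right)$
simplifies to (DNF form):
$\text{True}$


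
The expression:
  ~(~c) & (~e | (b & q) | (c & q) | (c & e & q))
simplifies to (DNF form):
(c & q) | (c & ~e)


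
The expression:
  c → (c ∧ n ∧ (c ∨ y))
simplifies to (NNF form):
n ∨ ¬c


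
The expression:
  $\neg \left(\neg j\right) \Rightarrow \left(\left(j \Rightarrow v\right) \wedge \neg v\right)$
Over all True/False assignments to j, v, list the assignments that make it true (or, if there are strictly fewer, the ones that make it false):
is true only for:
  j=False, v=False;
  j=False, v=True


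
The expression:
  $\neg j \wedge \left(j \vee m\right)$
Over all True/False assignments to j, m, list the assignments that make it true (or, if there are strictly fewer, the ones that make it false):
is true only for:
  j=False, m=True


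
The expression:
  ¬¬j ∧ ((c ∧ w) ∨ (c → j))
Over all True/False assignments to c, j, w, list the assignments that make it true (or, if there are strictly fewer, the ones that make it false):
is true only for:
  c=False, j=True, w=False;
  c=False, j=True, w=True;
  c=True, j=True, w=False;
  c=True, j=True, w=True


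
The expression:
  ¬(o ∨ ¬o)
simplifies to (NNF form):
False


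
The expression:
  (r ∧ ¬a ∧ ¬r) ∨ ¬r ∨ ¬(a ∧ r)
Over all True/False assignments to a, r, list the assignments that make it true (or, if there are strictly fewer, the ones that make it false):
is false only for:
  a=True, r=True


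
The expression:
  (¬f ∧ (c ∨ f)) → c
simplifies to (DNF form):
True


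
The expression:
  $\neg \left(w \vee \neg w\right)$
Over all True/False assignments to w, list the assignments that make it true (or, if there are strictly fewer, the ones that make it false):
is never true.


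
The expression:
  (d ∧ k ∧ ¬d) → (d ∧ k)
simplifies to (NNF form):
True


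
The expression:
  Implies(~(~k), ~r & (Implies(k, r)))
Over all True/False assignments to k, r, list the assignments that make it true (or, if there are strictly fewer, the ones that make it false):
is true only for:
  k=False, r=False;
  k=False, r=True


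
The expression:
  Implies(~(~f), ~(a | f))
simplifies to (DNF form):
~f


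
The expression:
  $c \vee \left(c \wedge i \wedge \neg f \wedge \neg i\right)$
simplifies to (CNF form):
$c$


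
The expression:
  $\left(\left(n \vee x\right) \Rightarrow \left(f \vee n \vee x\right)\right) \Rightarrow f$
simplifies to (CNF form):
$f$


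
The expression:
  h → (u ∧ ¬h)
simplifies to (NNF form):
¬h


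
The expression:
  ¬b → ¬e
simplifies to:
b ∨ ¬e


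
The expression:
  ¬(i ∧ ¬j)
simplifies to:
j ∨ ¬i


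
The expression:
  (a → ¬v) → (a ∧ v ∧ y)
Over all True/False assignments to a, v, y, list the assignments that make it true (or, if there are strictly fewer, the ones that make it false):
is true only for:
  a=True, v=True, y=False;
  a=True, v=True, y=True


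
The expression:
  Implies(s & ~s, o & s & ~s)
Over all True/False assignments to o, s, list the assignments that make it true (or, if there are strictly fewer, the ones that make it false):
is always true.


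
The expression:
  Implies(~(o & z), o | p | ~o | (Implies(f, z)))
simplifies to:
True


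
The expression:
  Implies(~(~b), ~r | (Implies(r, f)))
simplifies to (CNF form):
f | ~b | ~r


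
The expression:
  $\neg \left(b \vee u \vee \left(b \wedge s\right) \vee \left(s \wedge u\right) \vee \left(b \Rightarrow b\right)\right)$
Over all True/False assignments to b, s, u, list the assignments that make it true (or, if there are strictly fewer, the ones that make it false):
is never true.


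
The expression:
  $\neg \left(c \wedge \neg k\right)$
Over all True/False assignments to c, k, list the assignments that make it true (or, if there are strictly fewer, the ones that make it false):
is false only for:
  c=True, k=False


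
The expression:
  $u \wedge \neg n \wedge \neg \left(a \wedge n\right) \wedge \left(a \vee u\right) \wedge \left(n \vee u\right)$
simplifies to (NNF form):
$u \wedge \neg n$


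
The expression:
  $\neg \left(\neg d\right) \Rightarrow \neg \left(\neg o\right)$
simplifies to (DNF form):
$o \vee \neg d$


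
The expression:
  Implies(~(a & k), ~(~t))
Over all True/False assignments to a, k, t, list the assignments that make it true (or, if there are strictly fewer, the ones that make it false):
is false only for:
  a=False, k=False, t=False;
  a=False, k=True, t=False;
  a=True, k=False, t=False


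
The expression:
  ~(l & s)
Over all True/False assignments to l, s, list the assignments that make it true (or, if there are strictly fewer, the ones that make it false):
is false only for:
  l=True, s=True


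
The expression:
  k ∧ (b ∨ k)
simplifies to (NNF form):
k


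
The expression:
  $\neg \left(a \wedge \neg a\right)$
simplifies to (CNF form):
$\text{True}$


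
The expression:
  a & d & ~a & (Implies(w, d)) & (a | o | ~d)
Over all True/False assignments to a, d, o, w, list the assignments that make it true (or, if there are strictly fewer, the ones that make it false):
is never true.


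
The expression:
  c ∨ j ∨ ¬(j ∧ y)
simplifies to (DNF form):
True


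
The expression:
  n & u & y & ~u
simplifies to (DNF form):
False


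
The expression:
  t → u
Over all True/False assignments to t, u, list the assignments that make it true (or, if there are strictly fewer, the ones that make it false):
is false only for:
  t=True, u=False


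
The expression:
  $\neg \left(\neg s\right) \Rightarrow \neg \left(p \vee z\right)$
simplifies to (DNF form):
$\left(\neg p \wedge \neg z\right) \vee \neg s$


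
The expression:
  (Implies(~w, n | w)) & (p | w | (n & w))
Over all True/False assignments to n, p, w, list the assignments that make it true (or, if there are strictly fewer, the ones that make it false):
is false only for:
  n=False, p=False, w=False;
  n=False, p=True, w=False;
  n=True, p=False, w=False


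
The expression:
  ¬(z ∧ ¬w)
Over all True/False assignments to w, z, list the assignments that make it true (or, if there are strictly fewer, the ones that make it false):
is false only for:
  w=False, z=True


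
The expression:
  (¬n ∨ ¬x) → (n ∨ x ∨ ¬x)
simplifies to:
True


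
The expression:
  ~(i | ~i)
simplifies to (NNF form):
False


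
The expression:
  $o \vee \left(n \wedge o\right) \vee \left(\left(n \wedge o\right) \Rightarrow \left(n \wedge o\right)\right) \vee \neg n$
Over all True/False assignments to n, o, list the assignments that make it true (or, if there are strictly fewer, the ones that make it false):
is always true.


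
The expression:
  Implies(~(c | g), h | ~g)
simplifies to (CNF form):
True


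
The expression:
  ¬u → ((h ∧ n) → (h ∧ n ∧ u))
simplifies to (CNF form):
u ∨ ¬h ∨ ¬n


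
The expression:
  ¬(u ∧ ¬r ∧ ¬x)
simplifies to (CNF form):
r ∨ x ∨ ¬u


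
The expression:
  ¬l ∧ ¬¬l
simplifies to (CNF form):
False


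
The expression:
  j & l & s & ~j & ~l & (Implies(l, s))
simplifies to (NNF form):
False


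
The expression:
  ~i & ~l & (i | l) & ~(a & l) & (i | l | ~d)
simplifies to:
False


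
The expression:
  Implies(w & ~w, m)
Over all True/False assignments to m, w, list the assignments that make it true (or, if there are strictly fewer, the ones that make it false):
is always true.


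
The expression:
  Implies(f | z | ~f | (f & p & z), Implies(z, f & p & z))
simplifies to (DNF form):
~z | (f & p)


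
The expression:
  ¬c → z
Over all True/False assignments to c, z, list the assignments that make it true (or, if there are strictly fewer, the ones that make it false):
is false only for:
  c=False, z=False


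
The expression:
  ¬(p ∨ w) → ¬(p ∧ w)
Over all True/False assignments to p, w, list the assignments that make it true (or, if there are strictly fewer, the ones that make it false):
is always true.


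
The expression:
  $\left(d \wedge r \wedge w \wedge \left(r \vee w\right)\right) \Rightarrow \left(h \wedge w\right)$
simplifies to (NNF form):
$h \vee \neg d \vee \neg r \vee \neg w$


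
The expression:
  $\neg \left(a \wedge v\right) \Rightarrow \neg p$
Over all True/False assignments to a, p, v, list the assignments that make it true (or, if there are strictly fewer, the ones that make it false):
is false only for:
  a=False, p=True, v=False;
  a=False, p=True, v=True;
  a=True, p=True, v=False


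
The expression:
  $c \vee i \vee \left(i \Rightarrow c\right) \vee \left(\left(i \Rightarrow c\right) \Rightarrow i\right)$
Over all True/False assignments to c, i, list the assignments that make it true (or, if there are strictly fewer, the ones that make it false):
is always true.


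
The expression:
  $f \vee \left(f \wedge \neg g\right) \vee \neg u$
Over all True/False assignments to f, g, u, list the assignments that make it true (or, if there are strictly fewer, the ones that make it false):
is false only for:
  f=False, g=False, u=True;
  f=False, g=True, u=True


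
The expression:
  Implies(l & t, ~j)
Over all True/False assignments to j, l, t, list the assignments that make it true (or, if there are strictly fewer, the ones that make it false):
is false only for:
  j=True, l=True, t=True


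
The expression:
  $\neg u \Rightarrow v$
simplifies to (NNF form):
$u \vee v$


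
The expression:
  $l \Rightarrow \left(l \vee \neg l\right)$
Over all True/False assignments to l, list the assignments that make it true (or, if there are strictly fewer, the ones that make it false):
is always true.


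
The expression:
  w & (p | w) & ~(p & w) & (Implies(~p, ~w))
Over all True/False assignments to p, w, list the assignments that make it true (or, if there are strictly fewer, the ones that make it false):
is never true.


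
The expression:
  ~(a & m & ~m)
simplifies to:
True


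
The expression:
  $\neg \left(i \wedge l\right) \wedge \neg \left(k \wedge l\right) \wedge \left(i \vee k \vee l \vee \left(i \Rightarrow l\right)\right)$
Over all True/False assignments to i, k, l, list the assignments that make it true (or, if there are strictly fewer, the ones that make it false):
is false only for:
  i=False, k=True, l=True;
  i=True, k=False, l=True;
  i=True, k=True, l=True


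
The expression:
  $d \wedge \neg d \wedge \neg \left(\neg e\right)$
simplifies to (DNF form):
$\text{False}$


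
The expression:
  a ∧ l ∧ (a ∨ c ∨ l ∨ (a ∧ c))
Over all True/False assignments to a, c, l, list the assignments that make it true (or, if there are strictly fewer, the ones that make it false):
is true only for:
  a=True, c=False, l=True;
  a=True, c=True, l=True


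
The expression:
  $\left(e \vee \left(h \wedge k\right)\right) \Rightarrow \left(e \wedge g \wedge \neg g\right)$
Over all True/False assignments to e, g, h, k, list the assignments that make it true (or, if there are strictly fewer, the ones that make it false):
is true only for:
  e=False, g=False, h=False, k=False;
  e=False, g=False, h=False, k=True;
  e=False, g=False, h=True, k=False;
  e=False, g=True, h=False, k=False;
  e=False, g=True, h=False, k=True;
  e=False, g=True, h=True, k=False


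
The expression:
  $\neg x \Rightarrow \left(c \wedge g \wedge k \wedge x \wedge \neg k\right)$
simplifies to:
$x$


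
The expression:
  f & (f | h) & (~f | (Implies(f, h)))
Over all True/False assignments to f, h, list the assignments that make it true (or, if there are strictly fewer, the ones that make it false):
is true only for:
  f=True, h=True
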